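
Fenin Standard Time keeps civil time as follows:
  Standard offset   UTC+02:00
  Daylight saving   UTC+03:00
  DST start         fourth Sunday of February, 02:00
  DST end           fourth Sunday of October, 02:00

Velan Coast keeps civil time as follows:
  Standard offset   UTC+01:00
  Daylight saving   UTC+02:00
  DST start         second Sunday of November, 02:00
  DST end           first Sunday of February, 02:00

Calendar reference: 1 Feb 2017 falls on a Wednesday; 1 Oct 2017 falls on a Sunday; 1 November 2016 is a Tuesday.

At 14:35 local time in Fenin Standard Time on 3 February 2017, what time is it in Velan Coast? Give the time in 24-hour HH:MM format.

1 February 2017 is a Wednesday, so the first Sunday is February 5 and the fourth is February 26.
1 October 2017 is a Sunday, so the first Sunday is October 1 and the fourth is October 22.
Daylight saving runs 26 February – 22 October; 3 February 2017 is outside that window, so Fenin Standard Time is on standard time at UTC+02:00.
14:35 Fenin Standard Time − 2h = 12:35 UTC.
1 November 2016 is a Tuesday, so the first Sunday is November 6 and the second is November 13.
1 February 2017 is a Wednesday, so the first Sunday is February 5.
At the standard offset (UTC+01:00), 12:35 UTC + 1h = 13:35 Velan Coast standard time.
The standard-time date in Velan Coast, 3 February 2017, lies within the daylight-saving period (13 November 2016 – 5 February 2017), so Velan Coast is on daylight time, UTC+02:00.
12:35 UTC + 2h = 14:35 Velan Coast.

14:35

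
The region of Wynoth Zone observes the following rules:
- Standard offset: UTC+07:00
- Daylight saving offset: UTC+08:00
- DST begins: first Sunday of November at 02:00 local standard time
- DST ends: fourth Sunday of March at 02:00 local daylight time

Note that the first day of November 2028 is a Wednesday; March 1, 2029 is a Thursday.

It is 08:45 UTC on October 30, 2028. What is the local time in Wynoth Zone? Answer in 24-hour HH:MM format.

1 November 2028 is a Wednesday, so the first Sunday is November 5.
1 March 2029 is a Thursday, so the first Sunday is March 4 and the fourth is March 25.
At the standard offset (UTC+07:00), 08:45 UTC + 7h = 15:45 Wynoth Zone standard time.
The standard-time date in Wynoth Zone, October 30, 2028, is outside the daylight-saving period (5 November 2028 – 25 March 2029), so Wynoth Zone is on standard time, UTC+07:00.
08:45 UTC + 7h = 15:45 local.

15:45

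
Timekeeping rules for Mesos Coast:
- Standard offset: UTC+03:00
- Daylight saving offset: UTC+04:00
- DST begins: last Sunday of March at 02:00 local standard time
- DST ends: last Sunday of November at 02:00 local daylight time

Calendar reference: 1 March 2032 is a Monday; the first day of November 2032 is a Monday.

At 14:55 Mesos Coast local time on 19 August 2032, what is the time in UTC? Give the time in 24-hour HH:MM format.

1 March 2032 is a Monday, so Sundays fall on 7, 14, 21, 28; the last is March 28.
1 November 2032 is a Monday, so Sundays fall on 7, 14, 21, 28; the last is November 28.
Daylight saving runs 28 March – 28 November; 19 August 2032 is inside that window, so Mesos Coast is at UTC+04:00.
14:55 local − 4h = 10:55 UTC.

10:55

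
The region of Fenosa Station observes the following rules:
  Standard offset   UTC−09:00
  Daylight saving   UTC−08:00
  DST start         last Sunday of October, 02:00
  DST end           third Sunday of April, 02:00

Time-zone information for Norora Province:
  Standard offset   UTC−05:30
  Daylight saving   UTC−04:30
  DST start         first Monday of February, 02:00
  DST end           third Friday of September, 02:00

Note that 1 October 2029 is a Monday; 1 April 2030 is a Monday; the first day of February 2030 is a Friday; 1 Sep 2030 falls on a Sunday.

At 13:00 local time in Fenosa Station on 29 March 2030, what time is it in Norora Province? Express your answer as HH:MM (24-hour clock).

1 October 2029 is a Monday, so Sundays fall on 7, 14, 21, 28; the last is October 28.
1 April 2030 is a Monday, so the first Sunday is April 7 and the third is April 21.
29 March 2030 falls between 28 October 2029 and 21 April 2030, so daylight saving is in effect and Fenosa Station is at UTC−08:00.
13:00 Fenosa Station + 8h = 21:00 UTC.
1 February 2030 is a Friday, so the first Monday is February 4.
1 September 2030 is a Sunday, so the first Friday is September 6 and the third is September 20.
At the standard offset (UTC−05:30), 21:00 UTC − 5h30m = 15:30 Norora Province standard time.
The standard-time date in Norora Province, 29 March 2030, lies within the daylight-saving period (4 February – 20 September), so Norora Province is on daylight time, UTC−04:30.
21:00 UTC − 4h30m = 16:30 Norora Province.

16:30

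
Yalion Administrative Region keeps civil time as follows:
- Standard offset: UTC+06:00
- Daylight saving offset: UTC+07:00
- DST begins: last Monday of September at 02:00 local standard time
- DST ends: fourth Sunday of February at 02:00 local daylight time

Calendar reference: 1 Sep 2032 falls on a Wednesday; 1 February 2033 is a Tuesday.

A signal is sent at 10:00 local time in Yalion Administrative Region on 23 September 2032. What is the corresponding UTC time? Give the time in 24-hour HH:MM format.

04:00

1 September 2032 is a Wednesday, so Mondays fall on 6, 13, 20, 27; the last is September 27.
1 February 2033 is a Tuesday, so the first Sunday is February 6 and the fourth is February 27.
23 September 2032 is outside the daylight-saving period (27 September 2032 – 27 February 2033), so Yalion Administrative Region is on standard time, UTC+06:00.
10:00 local − 6h = 04:00 UTC.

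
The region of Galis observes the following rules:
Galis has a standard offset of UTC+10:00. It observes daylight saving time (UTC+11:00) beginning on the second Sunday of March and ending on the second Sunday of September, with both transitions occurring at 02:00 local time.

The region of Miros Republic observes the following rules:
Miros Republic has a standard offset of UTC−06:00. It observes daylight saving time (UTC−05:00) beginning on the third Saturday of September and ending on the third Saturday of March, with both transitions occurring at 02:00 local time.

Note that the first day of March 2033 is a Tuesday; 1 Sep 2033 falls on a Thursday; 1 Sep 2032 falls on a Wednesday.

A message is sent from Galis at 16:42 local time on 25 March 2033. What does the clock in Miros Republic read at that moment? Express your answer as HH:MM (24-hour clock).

1 March 2033 is a Tuesday, so the first Sunday is March 6 and the second is March 13.
1 September 2033 is a Thursday, so the first Sunday is September 4 and the second is September 11.
25 March 2033 lies within the daylight-saving period (13 March – 11 September), so Galis is on daylight time, UTC+11:00.
16:42 Galis − 11h = 05:42 UTC.
1 September 2032 is a Wednesday, so the first Saturday is September 4 and the third is September 18.
1 March 2033 is a Tuesday, so the first Saturday is March 5 and the third is March 19.
At the standard offset (UTC−06:00), 05:42 UTC − 6h = 23:42 Miros Republic standard time (rolling into the previous day, 24 March 2033).
Daylight saving runs 18 September 2032 – 19 March 2033; the standard-time date in Miros Republic, 24 March 2033, is outside that window, so Miros Republic is on standard time at UTC−06:00.
05:42 UTC − 6h = 23:42 Miros Republic (rolling into the previous day, 24 March 2033).

23:42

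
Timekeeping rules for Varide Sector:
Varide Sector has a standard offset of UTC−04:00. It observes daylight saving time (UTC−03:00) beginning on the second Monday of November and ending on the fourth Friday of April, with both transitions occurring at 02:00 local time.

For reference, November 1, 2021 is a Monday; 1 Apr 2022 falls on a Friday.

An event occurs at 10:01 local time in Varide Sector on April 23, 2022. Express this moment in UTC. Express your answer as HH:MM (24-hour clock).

1 November 2021 is a Monday, so the first Monday is November 1 and the second is November 8.
1 April 2022 is a Friday, so the first Friday is April 1 and the fourth is April 22.
April 23, 2022 does not fall between 8 November 2021 and 22 April 2022, so daylight saving is not in effect and Varide Sector is at UTC−04:00.
10:01 local + 4h = 14:01 UTC.

14:01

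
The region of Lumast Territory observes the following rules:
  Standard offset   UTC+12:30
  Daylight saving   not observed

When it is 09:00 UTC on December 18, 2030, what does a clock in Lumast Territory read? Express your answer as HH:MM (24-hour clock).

21:30

Lumast Territory has no daylight saving, so its offset is UTC+12:30 year-round.
09:00 UTC + 12h30m = 21:30 local.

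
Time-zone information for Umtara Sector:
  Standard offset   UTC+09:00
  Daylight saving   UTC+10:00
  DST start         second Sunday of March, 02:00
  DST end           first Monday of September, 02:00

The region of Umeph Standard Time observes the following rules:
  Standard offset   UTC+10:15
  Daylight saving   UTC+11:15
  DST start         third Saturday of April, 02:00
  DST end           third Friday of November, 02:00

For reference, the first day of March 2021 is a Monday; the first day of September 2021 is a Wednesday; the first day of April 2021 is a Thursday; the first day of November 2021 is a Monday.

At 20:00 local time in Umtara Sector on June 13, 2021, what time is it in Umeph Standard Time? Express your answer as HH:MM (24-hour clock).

21:15

1 March 2021 is a Monday, so the first Sunday is March 7 and the second is March 14.
1 September 2021 is a Wednesday, so the first Monday is September 6.
June 13, 2021 lies within the daylight-saving period (14 March – 6 September), so Umtara Sector is on daylight time, UTC+10:00.
20:00 Umtara Sector − 10h = 10:00 UTC.
1 April 2021 is a Thursday, so the first Saturday is April 3 and the third is April 17.
1 November 2021 is a Monday, so the first Friday is November 5 and the third is November 19.
At the standard offset (UTC+10:15), 10:00 UTC + 10h15m = 20:15 Umeph Standard Time standard time.
The standard-time date in Umeph Standard Time, June 13, 2021, lies within the daylight-saving period (17 April – 19 November), so Umeph Standard Time is on daylight time, UTC+11:15.
10:00 UTC + 11h15m = 21:15 Umeph Standard Time.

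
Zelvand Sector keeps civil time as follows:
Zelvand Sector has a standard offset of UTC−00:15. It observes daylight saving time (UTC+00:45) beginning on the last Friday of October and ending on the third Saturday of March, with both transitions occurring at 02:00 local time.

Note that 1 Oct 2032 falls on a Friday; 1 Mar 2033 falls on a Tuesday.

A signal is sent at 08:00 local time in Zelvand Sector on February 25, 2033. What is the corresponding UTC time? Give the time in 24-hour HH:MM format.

1 October 2032 is a Friday, so Fridays fall on 1, 8, 15, 22, 29; the last is October 29.
1 March 2033 is a Tuesday, so the first Saturday is March 5 and the third is March 19.
February 25, 2033 falls between 29 October 2032 and 19 March 2033, so daylight saving is in effect and Zelvand Sector is at UTC+00:45.
08:00 local − 0h45m = 07:15 UTC.

07:15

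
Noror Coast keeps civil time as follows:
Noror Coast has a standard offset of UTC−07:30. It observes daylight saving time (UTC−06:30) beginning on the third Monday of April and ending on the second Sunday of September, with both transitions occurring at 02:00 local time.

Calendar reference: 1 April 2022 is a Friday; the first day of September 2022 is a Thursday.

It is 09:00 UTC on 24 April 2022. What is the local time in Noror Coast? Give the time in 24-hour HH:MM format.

02:30

1 April 2022 is a Friday, so the first Monday is April 4 and the third is April 18.
1 September 2022 is a Thursday, so the first Sunday is September 4 and the second is September 11.
At the standard offset (UTC−07:30), 09:00 UTC − 7h30m = 01:30 Noror Coast standard time.
Daylight saving runs 18 April – 11 September; the standard-time date in Noror Coast, 24 April 2022, is inside that window, so Noror Coast is at UTC−06:30.
09:00 UTC − 6h30m = 02:30 local.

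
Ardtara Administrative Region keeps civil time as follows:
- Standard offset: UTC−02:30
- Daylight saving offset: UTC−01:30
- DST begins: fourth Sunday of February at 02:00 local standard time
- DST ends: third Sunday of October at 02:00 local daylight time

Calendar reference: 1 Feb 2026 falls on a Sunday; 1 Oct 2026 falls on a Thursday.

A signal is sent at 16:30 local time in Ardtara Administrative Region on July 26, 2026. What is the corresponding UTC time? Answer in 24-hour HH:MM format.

1 February 2026 is a Sunday, so the first Sunday is February 1 and the fourth is February 22.
1 October 2026 is a Thursday, so the first Sunday is October 4 and the third is October 18.
July 26, 2026 falls between 22 February and 18 October, so daylight saving is in effect and Ardtara Administrative Region is at UTC−01:30.
16:30 local + 1h30m = 18:00 UTC.

18:00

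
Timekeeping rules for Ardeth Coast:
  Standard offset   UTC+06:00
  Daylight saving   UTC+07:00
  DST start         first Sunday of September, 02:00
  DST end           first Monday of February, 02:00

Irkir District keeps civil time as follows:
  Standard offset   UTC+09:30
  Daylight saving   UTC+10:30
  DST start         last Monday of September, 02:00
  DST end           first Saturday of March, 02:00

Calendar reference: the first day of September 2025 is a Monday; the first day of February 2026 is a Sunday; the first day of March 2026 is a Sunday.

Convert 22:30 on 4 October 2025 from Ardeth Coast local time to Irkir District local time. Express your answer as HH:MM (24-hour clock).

02:00

1 September 2025 is a Monday, so the first Sunday is September 7.
1 February 2026 is a Sunday, so the first Monday is February 2.
Daylight saving runs 7 September 2025 – 2 February 2026; 4 October 2025 is inside that window, so Ardeth Coast is at UTC+07:00.
22:30 Ardeth Coast − 7h = 15:30 UTC.
1 September 2025 is a Monday, so Mondays fall on 1, 8, 15, 22, 29; the last is September 29.
1 March 2026 is a Sunday, so the first Saturday is March 7.
At the standard offset (UTC+09:30), 15:30 UTC + 9h30m = 01:00 Irkir District standard time (rolling into the next day, 5 October 2025).
The standard-time date in Irkir District, 5 October 2025, lies within the daylight-saving period (29 September 2025 – 7 March 2026), so Irkir District is on daylight time, UTC+10:30.
15:30 UTC + 10h30m = 02:00 Irkir District (rolling into the next day, 5 October 2025).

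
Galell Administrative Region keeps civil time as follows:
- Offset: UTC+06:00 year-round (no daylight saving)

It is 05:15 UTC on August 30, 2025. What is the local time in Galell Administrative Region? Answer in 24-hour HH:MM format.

11:15

Galell Administrative Region stays on UTC+06:00 all year.
05:15 UTC + 6h = 11:15 local.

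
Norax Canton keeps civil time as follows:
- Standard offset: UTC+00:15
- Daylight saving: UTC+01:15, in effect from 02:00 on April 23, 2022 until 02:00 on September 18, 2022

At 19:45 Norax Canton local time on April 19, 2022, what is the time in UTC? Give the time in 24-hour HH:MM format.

April 19, 2022 is outside the daylight-saving period (23 April – 18 September), so Norax Canton is on standard time, UTC+00:15.
19:45 local − 0h15m = 19:30 UTC.

19:30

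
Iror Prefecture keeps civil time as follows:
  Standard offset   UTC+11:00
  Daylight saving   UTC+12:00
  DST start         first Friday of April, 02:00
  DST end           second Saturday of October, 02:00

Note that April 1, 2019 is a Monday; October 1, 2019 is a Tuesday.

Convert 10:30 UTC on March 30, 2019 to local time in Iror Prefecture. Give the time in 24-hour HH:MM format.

21:30

1 April 2019 is a Monday, so the first Friday is April 5.
1 October 2019 is a Tuesday, so the first Saturday is October 5 and the second is October 12.
At the standard offset (UTC+11:00), 10:30 UTC + 11h = 21:30 Iror Prefecture standard time.
Daylight saving runs 5 April – 12 October; the standard-time date in Iror Prefecture, March 30, 2019, is outside that window, so Iror Prefecture is on standard time at UTC+11:00.
10:30 UTC + 11h = 21:30 local.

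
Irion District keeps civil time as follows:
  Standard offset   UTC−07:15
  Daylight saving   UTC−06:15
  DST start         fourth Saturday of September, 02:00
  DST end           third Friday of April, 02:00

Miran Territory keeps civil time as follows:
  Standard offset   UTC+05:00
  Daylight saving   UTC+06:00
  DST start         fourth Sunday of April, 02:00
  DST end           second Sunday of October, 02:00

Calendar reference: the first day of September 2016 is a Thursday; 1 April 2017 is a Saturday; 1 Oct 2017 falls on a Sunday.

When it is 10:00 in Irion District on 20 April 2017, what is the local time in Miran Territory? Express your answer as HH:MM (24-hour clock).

21:15

1 September 2016 is a Thursday, so the first Saturday is September 3 and the fourth is September 24.
1 April 2017 is a Saturday, so the first Friday is April 7 and the third is April 21.
Daylight saving runs 24 September 2016 – 21 April 2017; 20 April 2017 is inside that window, so Irion District is at UTC−06:15.
10:00 Irion District + 6h15m = 16:15 UTC.
1 April 2017 is a Saturday, so the first Sunday is April 2 and the fourth is April 23.
1 October 2017 is a Sunday, so the first Sunday is October 1 and the second is October 8.
At the standard offset (UTC+05:00), 16:15 UTC + 5h = 21:15 Miran Territory standard time.
Daylight saving runs 23 April – 8 October; the standard-time date in Miran Territory, 20 April 2017, is outside that window, so Miran Territory is on standard time at UTC+05:00.
16:15 UTC + 5h = 21:15 Miran Territory.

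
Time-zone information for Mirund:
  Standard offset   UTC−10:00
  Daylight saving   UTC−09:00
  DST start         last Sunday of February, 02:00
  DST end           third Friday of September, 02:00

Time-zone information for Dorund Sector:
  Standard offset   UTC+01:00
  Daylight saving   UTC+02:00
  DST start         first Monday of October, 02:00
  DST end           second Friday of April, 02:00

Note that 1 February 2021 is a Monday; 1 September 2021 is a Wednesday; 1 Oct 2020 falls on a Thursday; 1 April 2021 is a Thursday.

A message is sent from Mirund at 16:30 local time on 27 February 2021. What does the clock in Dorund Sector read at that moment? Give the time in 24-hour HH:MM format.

04:30

1 February 2021 is a Monday, so Sundays fall on 7, 14, 21, 28; the last is February 28.
1 September 2021 is a Wednesday, so the first Friday is September 3 and the third is September 17.
27 February 2021 is outside the daylight-saving period (28 February – 17 September), so Mirund is on standard time, UTC−10:00.
16:30 Mirund + 10h = 02:30 UTC (rolling into the next day, 28 February 2021).
1 October 2020 is a Thursday, so the first Monday is October 5.
1 April 2021 is a Thursday, so the first Friday is April 2 and the second is April 9.
At the standard offset (UTC+01:00), 02:30 UTC + 1h = 03:30 Dorund Sector standard time.
The standard-time date in Dorund Sector, 28 February 2021, falls between 5 October 2020 and 9 April 2021, so daylight saving is in effect and Dorund Sector is at UTC+02:00.
02:30 UTC + 2h = 04:30 Dorund Sector.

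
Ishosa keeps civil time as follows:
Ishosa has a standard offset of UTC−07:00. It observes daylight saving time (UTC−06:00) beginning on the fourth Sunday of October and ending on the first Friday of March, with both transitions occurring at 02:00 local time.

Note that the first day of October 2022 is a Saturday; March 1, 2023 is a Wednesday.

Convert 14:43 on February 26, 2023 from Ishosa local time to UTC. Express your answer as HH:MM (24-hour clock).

1 October 2022 is a Saturday, so the first Sunday is October 2 and the fourth is October 23.
1 March 2023 is a Wednesday, so the first Friday is March 3.
February 26, 2023 lies within the daylight-saving period (23 October 2022 – 3 March 2023), so Ishosa is on daylight time, UTC−06:00.
14:43 local + 6h = 20:43 UTC.

20:43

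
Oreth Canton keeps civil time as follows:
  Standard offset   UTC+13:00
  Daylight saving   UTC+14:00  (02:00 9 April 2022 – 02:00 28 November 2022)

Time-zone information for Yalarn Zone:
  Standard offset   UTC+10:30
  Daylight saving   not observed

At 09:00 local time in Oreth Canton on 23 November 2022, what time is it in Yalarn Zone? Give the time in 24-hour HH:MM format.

05:30

23 November 2022 lies within the daylight-saving period (9 April – 28 November), so Oreth Canton is on daylight time, UTC+14:00.
09:00 Oreth Canton − 14h = 19:00 UTC (rolling into the previous day, 22 November 2022).
Yalarn Zone has no daylight saving, so its offset is UTC+10:30 year-round.
19:00 UTC + 10h30m = 05:30 Yalarn Zone (rolling into the next day, 23 November 2022).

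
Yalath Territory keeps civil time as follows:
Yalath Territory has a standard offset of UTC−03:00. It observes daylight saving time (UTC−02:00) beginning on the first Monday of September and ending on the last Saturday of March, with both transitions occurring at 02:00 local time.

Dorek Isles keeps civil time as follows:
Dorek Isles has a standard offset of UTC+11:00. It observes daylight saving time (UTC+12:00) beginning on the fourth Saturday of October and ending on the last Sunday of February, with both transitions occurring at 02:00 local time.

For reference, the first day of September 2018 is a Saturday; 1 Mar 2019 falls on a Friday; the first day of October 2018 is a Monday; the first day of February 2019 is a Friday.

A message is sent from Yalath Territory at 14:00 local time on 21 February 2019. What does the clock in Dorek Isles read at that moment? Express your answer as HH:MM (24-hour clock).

1 September 2018 is a Saturday, so the first Monday is September 3.
1 March 2019 is a Friday, so Saturdays fall on 2, 9, 16, 23, 30; the last is March 30.
21 February 2019 falls between 3 September 2018 and 30 March 2019, so daylight saving is in effect and Yalath Territory is at UTC−02:00.
14:00 Yalath Territory + 2h = 16:00 UTC.
1 October 2018 is a Monday, so the first Saturday is October 6 and the fourth is October 27.
1 February 2019 is a Friday, so Sundays fall on 3, 10, 17, 24; the last is February 24.
At the standard offset (UTC+11:00), 16:00 UTC + 11h = 03:00 Dorek Isles standard time (rolling into the next day, 22 February 2019).
The standard-time date in Dorek Isles, 22 February 2019, lies within the daylight-saving period (27 October 2018 – 24 February 2019), so Dorek Isles is on daylight time, UTC+12:00.
16:00 UTC + 12h = 04:00 Dorek Isles (rolling into the next day, 22 February 2019).

04:00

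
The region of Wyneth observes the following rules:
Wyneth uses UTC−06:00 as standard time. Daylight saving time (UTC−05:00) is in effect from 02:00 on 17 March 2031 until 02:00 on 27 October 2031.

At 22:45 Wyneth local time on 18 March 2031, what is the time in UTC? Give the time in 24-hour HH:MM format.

Daylight saving runs 17 March – 27 October; 18 March 2031 is inside that window, so Wyneth is at UTC−05:00.
22:45 local + 5h = 03:45 UTC (rolling into the next day, 19 March 2031).

03:45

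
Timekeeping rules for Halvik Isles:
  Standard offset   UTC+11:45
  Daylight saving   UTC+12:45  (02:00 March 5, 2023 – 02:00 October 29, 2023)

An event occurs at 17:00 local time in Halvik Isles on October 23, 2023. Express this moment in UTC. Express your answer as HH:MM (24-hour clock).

Daylight saving runs 5 March – 29 October; October 23, 2023 is inside that window, so Halvik Isles is at UTC+12:45.
17:00 local − 12h45m = 04:15 UTC.

04:15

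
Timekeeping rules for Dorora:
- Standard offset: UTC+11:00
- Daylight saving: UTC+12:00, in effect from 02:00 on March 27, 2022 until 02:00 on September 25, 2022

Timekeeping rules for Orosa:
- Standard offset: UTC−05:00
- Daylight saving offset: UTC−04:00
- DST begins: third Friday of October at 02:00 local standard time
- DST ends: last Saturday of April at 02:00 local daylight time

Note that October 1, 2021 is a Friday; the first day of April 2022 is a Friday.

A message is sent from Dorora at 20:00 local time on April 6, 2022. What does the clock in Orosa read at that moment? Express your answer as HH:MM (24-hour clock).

04:00

April 6, 2022 falls between 27 March and 25 September, so daylight saving is in effect and Dorora is at UTC+12:00.
20:00 Dorora − 12h = 08:00 UTC.
1 October 2021 is a Friday, so the first Friday is October 1 and the third is October 15.
1 April 2022 is a Friday, so Saturdays fall on 2, 9, 16, 23, 30; the last is April 30.
At the standard offset (UTC−05:00), 08:00 UTC − 5h = 03:00 Orosa standard time.
The standard-time date in Orosa, April 6, 2022, lies within the daylight-saving period (15 October 2021 – 30 April 2022), so Orosa is on daylight time, UTC−04:00.
08:00 UTC − 4h = 04:00 Orosa.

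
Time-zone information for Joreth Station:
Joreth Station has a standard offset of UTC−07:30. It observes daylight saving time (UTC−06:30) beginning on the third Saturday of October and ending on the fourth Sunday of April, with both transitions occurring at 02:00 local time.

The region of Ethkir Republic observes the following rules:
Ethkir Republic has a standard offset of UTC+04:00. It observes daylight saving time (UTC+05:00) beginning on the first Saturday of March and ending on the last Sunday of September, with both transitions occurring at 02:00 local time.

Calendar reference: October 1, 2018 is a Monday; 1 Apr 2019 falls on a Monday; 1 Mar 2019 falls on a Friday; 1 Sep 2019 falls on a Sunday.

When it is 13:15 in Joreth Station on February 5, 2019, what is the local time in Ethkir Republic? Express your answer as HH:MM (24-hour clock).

23:45

1 October 2018 is a Monday, so the first Saturday is October 6 and the third is October 20.
1 April 2019 is a Monday, so the first Sunday is April 7 and the fourth is April 28.
Daylight saving runs 20 October 2018 – 28 April 2019; February 5, 2019 is inside that window, so Joreth Station is at UTC−06:30.
13:15 Joreth Station + 6h30m = 19:45 UTC.
1 March 2019 is a Friday, so the first Saturday is March 2.
1 September 2019 is a Sunday, so Sundays fall on 1, 8, 15, 22, 29; the last is September 29.
At the standard offset (UTC+04:00), 19:45 UTC + 4h = 23:45 Ethkir Republic standard time.
The standard-time date in Ethkir Republic, February 5, 2019, is outside the daylight-saving period (2 March – 29 September), so Ethkir Republic is on standard time, UTC+04:00.
19:45 UTC + 4h = 23:45 Ethkir Republic.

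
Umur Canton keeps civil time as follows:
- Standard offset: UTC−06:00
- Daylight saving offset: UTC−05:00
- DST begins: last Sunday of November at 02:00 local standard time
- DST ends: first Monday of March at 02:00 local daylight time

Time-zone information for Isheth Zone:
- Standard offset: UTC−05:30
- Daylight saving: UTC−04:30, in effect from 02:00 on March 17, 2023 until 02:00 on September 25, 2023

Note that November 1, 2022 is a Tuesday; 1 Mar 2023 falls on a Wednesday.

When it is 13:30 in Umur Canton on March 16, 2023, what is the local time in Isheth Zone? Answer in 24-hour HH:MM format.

14:00

1 November 2022 is a Tuesday, so Sundays fall on 6, 13, 20, 27; the last is November 27.
1 March 2023 is a Wednesday, so the first Monday is March 6.
March 16, 2023 does not fall between 27 November 2022 and 6 March 2023, so daylight saving is not in effect and Umur Canton is at UTC−06:00.
13:30 Umur Canton + 6h = 19:30 UTC.
At the standard offset (UTC−05:30), 19:30 UTC − 5h30m = 14:00 Isheth Zone standard time.
Daylight saving runs 17 March – 25 September; the standard-time date in Isheth Zone, March 16, 2023, is outside that window, so Isheth Zone is on standard time at UTC−05:30.
19:30 UTC − 5h30m = 14:00 Isheth Zone.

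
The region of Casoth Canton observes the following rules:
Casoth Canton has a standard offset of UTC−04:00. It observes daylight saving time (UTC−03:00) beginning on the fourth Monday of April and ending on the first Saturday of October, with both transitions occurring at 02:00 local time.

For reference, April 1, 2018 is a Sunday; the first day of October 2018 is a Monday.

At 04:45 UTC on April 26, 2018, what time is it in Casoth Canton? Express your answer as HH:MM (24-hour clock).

01:45

1 April 2018 is a Sunday, so the first Monday is April 2 and the fourth is April 23.
1 October 2018 is a Monday, so the first Saturday is October 6.
At the standard offset (UTC−04:00), 04:45 UTC − 4h = 00:45 Casoth Canton standard time.
Daylight saving runs 23 April – 6 October; the standard-time date in Casoth Canton, April 26, 2018, is inside that window, so Casoth Canton is at UTC−03:00.
04:45 UTC − 3h = 01:45 local.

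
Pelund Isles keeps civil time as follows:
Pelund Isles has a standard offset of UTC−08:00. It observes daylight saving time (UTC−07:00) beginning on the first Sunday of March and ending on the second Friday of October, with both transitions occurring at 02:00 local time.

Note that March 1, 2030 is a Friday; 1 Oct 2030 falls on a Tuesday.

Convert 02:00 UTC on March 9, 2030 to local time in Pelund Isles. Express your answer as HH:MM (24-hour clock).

19:00

1 March 2030 is a Friday, so the first Sunday is March 3.
1 October 2030 is a Tuesday, so the first Friday is October 4 and the second is October 11.
At the standard offset (UTC−08:00), 02:00 UTC − 8h = 18:00 Pelund Isles standard time (rolling into the previous day, 8 March 2030).
The standard-time date in Pelund Isles, March 8, 2030, lies within the daylight-saving period (3 March – 11 October), so Pelund Isles is on daylight time, UTC−07:00.
02:00 UTC − 7h = 19:00 local (rolling into the previous day, 8 March 2030).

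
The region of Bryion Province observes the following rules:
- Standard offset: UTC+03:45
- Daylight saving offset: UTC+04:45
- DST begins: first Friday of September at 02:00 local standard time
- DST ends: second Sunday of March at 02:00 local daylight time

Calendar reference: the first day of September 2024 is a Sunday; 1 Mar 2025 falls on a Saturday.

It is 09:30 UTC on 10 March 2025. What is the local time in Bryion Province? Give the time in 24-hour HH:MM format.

1 September 2024 is a Sunday, so the first Friday is September 6.
1 March 2025 is a Saturday, so the first Sunday is March 2 and the second is March 9.
At the standard offset (UTC+03:45), 09:30 UTC + 3h45m = 13:15 Bryion Province standard time.
Daylight saving runs 6 September 2024 – 9 March 2025; the standard-time date in Bryion Province, 10 March 2025, is outside that window, so Bryion Province is on standard time at UTC+03:45.
09:30 UTC + 3h45m = 13:15 local.

13:15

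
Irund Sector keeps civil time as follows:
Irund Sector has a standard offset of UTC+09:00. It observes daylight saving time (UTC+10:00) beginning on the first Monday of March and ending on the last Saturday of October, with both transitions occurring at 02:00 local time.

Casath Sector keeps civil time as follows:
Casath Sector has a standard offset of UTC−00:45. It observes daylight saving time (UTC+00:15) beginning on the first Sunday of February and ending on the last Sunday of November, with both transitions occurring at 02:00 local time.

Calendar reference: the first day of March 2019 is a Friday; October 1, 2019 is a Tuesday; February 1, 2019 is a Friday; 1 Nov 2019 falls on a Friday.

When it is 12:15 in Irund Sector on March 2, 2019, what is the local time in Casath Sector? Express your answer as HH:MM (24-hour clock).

1 March 2019 is a Friday, so the first Monday is March 4.
1 October 2019 is a Tuesday, so Saturdays fall on 5, 12, 19, 26; the last is October 26.
Daylight saving runs 4 March – 26 October; March 2, 2019 is outside that window, so Irund Sector is on standard time at UTC+09:00.
12:15 Irund Sector − 9h = 03:15 UTC.
1 February 2019 is a Friday, so the first Sunday is February 3.
1 November 2019 is a Friday, so Sundays fall on 3, 10, 17, 24; the last is November 24.
At the standard offset (UTC−00:45), 03:15 UTC − 0h45m = 02:30 Casath Sector standard time.
The standard-time date in Casath Sector, March 2, 2019, falls between 3 February and 24 November, so daylight saving is in effect and Casath Sector is at UTC+00:15.
03:15 UTC + 0h15m = 03:30 Casath Sector.

03:30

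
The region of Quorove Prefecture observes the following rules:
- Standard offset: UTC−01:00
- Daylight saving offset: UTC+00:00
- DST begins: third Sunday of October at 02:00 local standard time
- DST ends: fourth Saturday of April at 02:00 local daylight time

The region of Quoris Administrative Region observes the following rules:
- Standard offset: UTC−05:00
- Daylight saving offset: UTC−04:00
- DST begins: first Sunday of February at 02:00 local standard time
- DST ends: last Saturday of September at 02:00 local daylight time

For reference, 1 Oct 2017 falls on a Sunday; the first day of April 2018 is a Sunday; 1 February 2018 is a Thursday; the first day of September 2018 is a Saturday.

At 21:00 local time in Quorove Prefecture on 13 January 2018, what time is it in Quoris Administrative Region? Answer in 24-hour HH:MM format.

16:00

1 October 2017 is a Sunday, so the first Sunday is October 1 and the third is October 15.
1 April 2018 is a Sunday, so the first Saturday is April 7 and the fourth is April 28.
13 January 2018 falls between 15 October 2017 and 28 April 2018, so daylight saving is in effect and Quorove Prefecture is at UTC+00:00.
21:00 Quorove Prefecture − 0h = 21:00 UTC.
1 February 2018 is a Thursday, so the first Sunday is February 4.
1 September 2018 is a Saturday, so Saturdays fall on 1, 8, 15, 22, 29; the last is September 29.
At the standard offset (UTC−05:00), 21:00 UTC − 5h = 16:00 Quoris Administrative Region standard time.
Daylight saving runs 4 February – 29 September; the standard-time date in Quoris Administrative Region, 13 January 2018, is outside that window, so Quoris Administrative Region is on standard time at UTC−05:00.
21:00 UTC − 5h = 16:00 Quoris Administrative Region.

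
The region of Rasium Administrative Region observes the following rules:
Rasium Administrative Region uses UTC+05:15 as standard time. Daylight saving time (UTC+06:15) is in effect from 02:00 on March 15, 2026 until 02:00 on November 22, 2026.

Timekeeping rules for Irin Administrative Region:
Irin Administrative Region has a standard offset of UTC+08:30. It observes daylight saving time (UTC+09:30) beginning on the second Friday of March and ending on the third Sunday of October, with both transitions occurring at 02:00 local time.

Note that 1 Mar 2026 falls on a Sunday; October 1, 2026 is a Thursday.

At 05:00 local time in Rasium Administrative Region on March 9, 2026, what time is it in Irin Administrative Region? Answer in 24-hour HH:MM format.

Daylight saving runs 15 March – 22 November; March 9, 2026 is outside that window, so Rasium Administrative Region is on standard time at UTC+05:15.
05:00 Rasium Administrative Region − 5h15m = 23:45 UTC (rolling into the previous day, 8 March 2026).
1 March 2026 is a Sunday, so the first Friday is March 6 and the second is March 13.
1 October 2026 is a Thursday, so the first Sunday is October 4 and the third is October 18.
At the standard offset (UTC+08:30), 23:45 UTC + 8h30m = 08:15 Irin Administrative Region standard time (rolling into the next day, 9 March 2026).
The standard-time date in Irin Administrative Region, March 9, 2026, is outside the daylight-saving period (13 March – 18 October), so Irin Administrative Region is on standard time, UTC+08:30.
23:45 UTC + 8h30m = 08:15 Irin Administrative Region (rolling into the next day, 9 March 2026).

08:15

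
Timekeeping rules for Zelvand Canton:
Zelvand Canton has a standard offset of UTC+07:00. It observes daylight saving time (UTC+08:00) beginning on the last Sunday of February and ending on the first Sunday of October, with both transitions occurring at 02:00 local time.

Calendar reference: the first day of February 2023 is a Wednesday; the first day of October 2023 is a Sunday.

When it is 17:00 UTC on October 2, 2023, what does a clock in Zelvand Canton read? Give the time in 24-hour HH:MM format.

1 February 2023 is a Wednesday, so Sundays fall on 5, 12, 19, 26; the last is February 26.
1 October 2023 is a Sunday, so the first Sunday is October 1.
At the standard offset (UTC+07:00), 17:00 UTC + 7h = 00:00 Zelvand Canton standard time (rolling into the next day, 3 October 2023).
The standard-time date in Zelvand Canton, October 3, 2023, does not fall between 26 February and 1 October, so daylight saving is not in effect and Zelvand Canton is at UTC+07:00.
17:00 UTC + 7h = 00:00 local (rolling into the next day, 3 October 2023).

00:00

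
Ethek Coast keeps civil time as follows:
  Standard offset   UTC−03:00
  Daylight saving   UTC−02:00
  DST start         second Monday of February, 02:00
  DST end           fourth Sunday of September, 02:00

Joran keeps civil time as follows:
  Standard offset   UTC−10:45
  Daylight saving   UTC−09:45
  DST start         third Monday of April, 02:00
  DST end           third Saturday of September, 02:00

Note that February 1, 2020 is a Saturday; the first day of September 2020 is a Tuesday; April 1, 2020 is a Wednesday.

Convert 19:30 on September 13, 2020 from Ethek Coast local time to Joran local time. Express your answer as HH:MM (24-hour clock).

1 February 2020 is a Saturday, so the first Monday is February 3 and the second is February 10.
1 September 2020 is a Tuesday, so the first Sunday is September 6 and the fourth is September 27.
September 13, 2020 lies within the daylight-saving period (10 February – 27 September), so Ethek Coast is on daylight time, UTC−02:00.
19:30 Ethek Coast + 2h = 21:30 UTC.
1 April 2020 is a Wednesday, so the first Monday is April 6 and the third is April 20.
1 September 2020 is a Tuesday, so the first Saturday is September 5 and the third is September 19.
At the standard offset (UTC−10:45), 21:30 UTC − 10h45m = 10:45 Joran standard time.
Daylight saving runs 20 April – 19 September; the standard-time date in Joran, September 13, 2020, is inside that window, so Joran is at UTC−09:45.
21:30 UTC − 9h45m = 11:45 Joran.

11:45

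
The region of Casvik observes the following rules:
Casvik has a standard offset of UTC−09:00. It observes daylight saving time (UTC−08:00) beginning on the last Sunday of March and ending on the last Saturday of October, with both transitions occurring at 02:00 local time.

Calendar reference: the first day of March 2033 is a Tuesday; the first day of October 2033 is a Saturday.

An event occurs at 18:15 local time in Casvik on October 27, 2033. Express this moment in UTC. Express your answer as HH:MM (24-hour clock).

1 March 2033 is a Tuesday, so Sundays fall on 6, 13, 20, 27; the last is March 27.
1 October 2033 is a Saturday, so Saturdays fall on 1, 8, 15, 22, 29; the last is October 29.
October 27, 2033 lies within the daylight-saving period (27 March – 29 October), so Casvik is on daylight time, UTC−08:00.
18:15 local + 8h = 02:15 UTC (rolling into the next day, 28 October 2033).

02:15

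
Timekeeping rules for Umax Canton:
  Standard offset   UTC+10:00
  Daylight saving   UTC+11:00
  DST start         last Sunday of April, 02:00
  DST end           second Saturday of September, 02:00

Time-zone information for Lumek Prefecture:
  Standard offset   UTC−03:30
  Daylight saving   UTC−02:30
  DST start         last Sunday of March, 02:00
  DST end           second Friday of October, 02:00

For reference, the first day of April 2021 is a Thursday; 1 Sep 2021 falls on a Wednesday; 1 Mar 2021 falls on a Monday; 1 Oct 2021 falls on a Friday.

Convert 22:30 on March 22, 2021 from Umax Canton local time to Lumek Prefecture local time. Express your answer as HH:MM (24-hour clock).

1 April 2021 is a Thursday, so Sundays fall on 4, 11, 18, 25; the last is April 25.
1 September 2021 is a Wednesday, so the first Saturday is September 4 and the second is September 11.
Daylight saving runs 25 April – 11 September; March 22, 2021 is outside that window, so Umax Canton is on standard time at UTC+10:00.
22:30 Umax Canton − 10h = 12:30 UTC.
1 March 2021 is a Monday, so Sundays fall on 7, 14, 21, 28; the last is March 28.
1 October 2021 is a Friday, so the first Friday is October 1 and the second is October 8.
At the standard offset (UTC−03:30), 12:30 UTC − 3h30m = 09:00 Lumek Prefecture standard time.
Daylight saving runs 28 March – 8 October; the standard-time date in Lumek Prefecture, March 22, 2021, is outside that window, so Lumek Prefecture is on standard time at UTC−03:30.
12:30 UTC − 3h30m = 09:00 Lumek Prefecture.

09:00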